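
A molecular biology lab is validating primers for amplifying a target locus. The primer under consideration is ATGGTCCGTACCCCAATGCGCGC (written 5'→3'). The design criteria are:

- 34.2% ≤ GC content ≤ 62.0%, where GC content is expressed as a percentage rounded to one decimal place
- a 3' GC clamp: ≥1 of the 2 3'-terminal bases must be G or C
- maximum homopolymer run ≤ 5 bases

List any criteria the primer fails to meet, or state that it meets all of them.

Base counts: A=4, T=4, G=6, C=9 (length 23).
GC content: GC 15/23 = 65.2%, outside 34.2–62.0% ✗
GC clamp: 3' end GC has 2 G/C ✓
homopolymer run: longest run = 4 ✓

Fails: GC content.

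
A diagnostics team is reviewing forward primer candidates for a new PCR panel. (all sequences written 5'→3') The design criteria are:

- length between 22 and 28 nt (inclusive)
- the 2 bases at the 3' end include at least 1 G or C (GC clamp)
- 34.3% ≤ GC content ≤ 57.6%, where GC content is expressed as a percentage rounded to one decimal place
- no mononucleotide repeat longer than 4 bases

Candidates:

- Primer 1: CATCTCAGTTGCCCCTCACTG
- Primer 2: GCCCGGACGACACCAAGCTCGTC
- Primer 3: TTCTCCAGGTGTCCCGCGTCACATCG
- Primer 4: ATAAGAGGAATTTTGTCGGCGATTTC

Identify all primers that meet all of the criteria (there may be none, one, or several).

Primer 4 only.

Primer 1 (21 nt, A=3 T=6 G=3 C=9): length 21, outside 22–28 ✗; 3' end TG has 1 G/C ✓; GC 12/21 = 57.1% ✓; longest run = 4 ✓ — fails.
Primer 2 (23 nt, A=5 T=2 G=6 C=10): length 23 ✓; 3' end TC has 1 G/C ✓; GC 16/23 = 69.6%, outside 34.3–57.6% ✗; longest run = 3 ✓ — fails.
Primer 3 (26 nt, A=3 T=7 G=6 C=10): length 26 ✓; 3' end CG has 2 G/C ✓; GC 16/26 = 61.5%, outside 34.3–57.6% ✗; longest run = 3 ✓ — fails.
Primer 4 (26 nt, A=7 T=9 G=7 C=3): length 26 ✓; 3' end TC has 1 G/C ✓; GC 10/26 = 38.5% ✓; longest run = 4 ✓ — passes.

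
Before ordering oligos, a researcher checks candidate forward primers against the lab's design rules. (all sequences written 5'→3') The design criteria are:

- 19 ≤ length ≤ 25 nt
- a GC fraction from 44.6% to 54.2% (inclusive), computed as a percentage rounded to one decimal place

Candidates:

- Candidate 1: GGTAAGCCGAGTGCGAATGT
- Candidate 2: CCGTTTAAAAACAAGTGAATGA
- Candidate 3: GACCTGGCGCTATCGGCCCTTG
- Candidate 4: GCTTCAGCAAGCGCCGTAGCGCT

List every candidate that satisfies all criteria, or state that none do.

None of the candidates satisfy all criteria.

Candidate 1 (20 nt, A=5 T=4 G=8 C=3): length 20 ✓; GC 11/20 = 55.0%, outside 44.6–54.2% ✗ — fails.
Candidate 2 (22 nt, A=10 T=5 G=4 C=3): length 22 ✓; GC 7/22 = 31.8%, outside 44.6–54.2% ✗ — fails.
Candidate 3 (22 nt, A=2 T=5 G=7 C=8): length 22 ✓; GC 15/22 = 68.2%, outside 44.6–54.2% ✗ — fails.
Candidate 4 (23 nt, A=4 T=4 G=7 C=8): length 23 ✓; GC 15/23 = 65.2%, outside 44.6–54.2% ✗ — fails.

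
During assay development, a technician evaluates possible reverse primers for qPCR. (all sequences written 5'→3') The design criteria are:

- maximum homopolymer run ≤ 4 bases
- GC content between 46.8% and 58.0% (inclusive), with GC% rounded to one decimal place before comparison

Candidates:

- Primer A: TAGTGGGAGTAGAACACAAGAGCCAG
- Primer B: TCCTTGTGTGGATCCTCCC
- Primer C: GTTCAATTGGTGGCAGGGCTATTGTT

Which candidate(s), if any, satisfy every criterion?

Primer A (26 nt, A=10 T=3 G=9 C=4): longest run = 3 ✓; GC 13/26 = 50.0% ✓ — passes.
Primer B (19 nt, A=1 T=7 G=4 C=7): longest run = 3 ✓; GC 11/19 = 57.9% ✓ — passes.
Primer C (26 nt, A=4 T=10 G=9 C=3): longest run = 3 ✓; GC 12/26 = 46.2%, outside 46.8–58.0% ✗ — fails.

Primer A and Primer B.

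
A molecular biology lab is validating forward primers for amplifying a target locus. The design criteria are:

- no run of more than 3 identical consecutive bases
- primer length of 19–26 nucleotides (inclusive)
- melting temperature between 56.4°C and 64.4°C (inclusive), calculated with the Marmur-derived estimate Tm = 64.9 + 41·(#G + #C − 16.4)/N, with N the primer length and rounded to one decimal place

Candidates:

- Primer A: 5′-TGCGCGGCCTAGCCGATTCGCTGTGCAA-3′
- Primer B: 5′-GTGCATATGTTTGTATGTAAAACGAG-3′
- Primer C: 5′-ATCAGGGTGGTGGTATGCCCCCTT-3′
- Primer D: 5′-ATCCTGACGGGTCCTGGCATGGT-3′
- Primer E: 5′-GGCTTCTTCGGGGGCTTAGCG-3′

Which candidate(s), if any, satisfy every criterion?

Primer A (28 nt, A=4 T=6 G=9 C=9): longest run = 2 ✓; length 28, outside 19–26 ✗; Tm = 64.9 + 41·(18 − 16.4)/28 = 67.2°C, outside 56.4–64.4°C ✗ — fails.
Primer B (26 nt, A=8 T=9 G=7 C=2): longest run = 4, exceeds 3 ✗; length 26 ✓; Tm = 64.9 + 41·(9 − 16.4)/26 = 53.2°C, outside 56.4–64.4°C ✗ — fails.
Primer C (24 nt, A=3 T=7 G=8 C=6): longest run = 5, exceeds 3 ✗; length 24 ✓; Tm = 64.9 + 41·(14 − 16.4)/24 = 60.8°C ✓ — fails.
Primer D (23 nt, A=3 T=6 G=8 C=6): longest run = 3 ✓; length 23 ✓; Tm = 64.9 + 41·(14 − 16.4)/23 = 60.6°C ✓ — passes.
Primer E (21 nt, A=1 T=6 G=9 C=5): longest run = 5, exceeds 3 ✗; length 21 ✓; Tm = 64.9 + 41·(14 − 16.4)/21 = 60.2°C ✓ — fails.

Primer D only.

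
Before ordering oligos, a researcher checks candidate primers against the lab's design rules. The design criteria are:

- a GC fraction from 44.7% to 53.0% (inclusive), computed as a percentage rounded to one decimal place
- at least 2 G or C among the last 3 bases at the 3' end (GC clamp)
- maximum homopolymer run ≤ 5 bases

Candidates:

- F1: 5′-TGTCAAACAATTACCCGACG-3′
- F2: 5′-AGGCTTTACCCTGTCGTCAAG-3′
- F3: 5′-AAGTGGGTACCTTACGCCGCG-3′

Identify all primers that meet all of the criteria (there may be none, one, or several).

F1 (20 nt, A=7 T=4 G=3 C=6): GC 9/20 = 45.0% ✓; 3' end ACG has 2 G/C ✓; longest run = 3 ✓ — passes.
F2 (21 nt, A=4 T=6 G=5 C=6): GC 11/21 = 52.4% ✓; 3' end AAG has 1 G/C, need ≥2 ✗; longest run = 3 ✓ — fails.
F3 (21 nt, A=4 T=4 G=7 C=6): GC 13/21 = 61.9%, outside 44.7–53.0% ✗; 3' end GCG has 3 G/C ✓; longest run = 3 ✓ — fails.

F1 only.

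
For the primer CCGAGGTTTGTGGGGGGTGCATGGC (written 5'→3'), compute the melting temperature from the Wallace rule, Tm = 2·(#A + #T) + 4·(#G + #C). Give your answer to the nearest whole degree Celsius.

84°C

Base counts: A=2, T=6, G=13, C=4 (length 25).
Tm = 2·(2+6) + 4·(13+4) = 2·8 + 4·17 = 16 + 68 = 84°C.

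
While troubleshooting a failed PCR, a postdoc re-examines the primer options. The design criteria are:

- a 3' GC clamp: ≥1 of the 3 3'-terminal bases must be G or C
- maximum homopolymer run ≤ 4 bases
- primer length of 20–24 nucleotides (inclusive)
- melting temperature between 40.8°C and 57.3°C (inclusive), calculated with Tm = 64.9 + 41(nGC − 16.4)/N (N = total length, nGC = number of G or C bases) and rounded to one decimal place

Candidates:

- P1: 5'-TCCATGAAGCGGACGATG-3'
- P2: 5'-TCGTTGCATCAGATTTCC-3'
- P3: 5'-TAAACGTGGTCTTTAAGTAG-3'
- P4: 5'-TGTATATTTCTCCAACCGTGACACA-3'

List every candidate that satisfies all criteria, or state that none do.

P3 only.

P1 (18 nt, A=5 T=3 G=6 C=4): 3' end ATG has 1 G/C ✓; longest run = 2 ✓; length 18, outside 20–24 ✗; Tm = 64.9 + 41·(10 − 16.4)/18 = 50.3°C ✓ — fails.
P2 (18 nt, A=3 T=7 G=3 C=5): 3' end TCC has 2 G/C ✓; longest run = 3 ✓; length 18, outside 20–24 ✗; Tm = 64.9 + 41·(8 − 16.4)/18 = 45.8°C ✓ — fails.
P3 (20 nt, A=6 T=7 G=5 C=2): 3' end TAG has 1 G/C ✓; longest run = 3 ✓; length 20 ✓; Tm = 64.9 + 41·(7 − 16.4)/20 = 45.6°C ✓ — passes.
P4 (25 nt, A=7 T=8 G=3 C=7): 3' end ACA has 1 G/C ✓; longest run = 3 ✓; length 25, outside 20–24 ✗; Tm = 64.9 + 41·(10 − 16.4)/25 = 54.4°C ✓ — fails.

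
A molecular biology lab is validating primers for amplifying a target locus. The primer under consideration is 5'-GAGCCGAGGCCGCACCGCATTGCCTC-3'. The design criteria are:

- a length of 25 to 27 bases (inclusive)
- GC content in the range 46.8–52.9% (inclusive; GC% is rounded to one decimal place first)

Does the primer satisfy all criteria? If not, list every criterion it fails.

Base counts: A=4, T=3, G=8, C=11 (length 26).
length: length 26 ✓
GC content: GC 19/26 = 73.1%, outside 46.8–52.9% ✗

Fails: GC content.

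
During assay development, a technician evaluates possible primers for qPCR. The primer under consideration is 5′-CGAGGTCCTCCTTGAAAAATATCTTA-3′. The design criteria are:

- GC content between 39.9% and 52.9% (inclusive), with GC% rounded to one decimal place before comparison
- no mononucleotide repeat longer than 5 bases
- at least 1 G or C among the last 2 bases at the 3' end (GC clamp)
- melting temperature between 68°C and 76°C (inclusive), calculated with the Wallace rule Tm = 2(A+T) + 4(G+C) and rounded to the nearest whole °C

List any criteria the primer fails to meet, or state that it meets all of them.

Fails: GC content, GC clamp.

Base counts: A=8, T=8, G=4, C=6 (length 26).
GC content: GC 10/26 = 38.5%, outside 39.9–52.9% ✗
homopolymer run: longest run = 5 ✓
GC clamp: 3' end TA has 0 G/C, need ≥1 ✗
Tm: Tm = 2·16 + 4·10 = 72°C ✓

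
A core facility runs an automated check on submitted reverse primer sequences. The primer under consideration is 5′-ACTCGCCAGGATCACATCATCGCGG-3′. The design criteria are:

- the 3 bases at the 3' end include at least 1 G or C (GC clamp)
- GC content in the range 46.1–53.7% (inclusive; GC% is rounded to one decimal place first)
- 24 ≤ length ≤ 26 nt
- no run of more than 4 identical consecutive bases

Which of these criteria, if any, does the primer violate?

Base counts: A=6, T=4, G=6, C=9 (length 25).
GC clamp: 3' end CGG has 3 G/C ✓
GC content: GC 15/25 = 60.0%, outside 46.1–53.7% ✗
length: length 25 ✓
homopolymer run: longest run = 2 ✓

Fails: GC content.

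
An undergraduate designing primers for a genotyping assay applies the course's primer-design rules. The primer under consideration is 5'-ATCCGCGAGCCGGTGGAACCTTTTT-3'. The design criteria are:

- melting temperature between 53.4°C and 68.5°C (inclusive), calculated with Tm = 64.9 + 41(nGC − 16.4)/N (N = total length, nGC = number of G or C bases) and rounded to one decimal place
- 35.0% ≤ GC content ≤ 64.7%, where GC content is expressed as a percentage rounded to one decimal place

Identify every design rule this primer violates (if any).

Meets all criteria.

Base counts: A=4, T=7, G=7, C=7 (length 25).
Tm: Tm = 64.9 + 41·(14 − 16.4)/25 = 61.0°C ✓
GC content: GC 14/25 = 56.0% ✓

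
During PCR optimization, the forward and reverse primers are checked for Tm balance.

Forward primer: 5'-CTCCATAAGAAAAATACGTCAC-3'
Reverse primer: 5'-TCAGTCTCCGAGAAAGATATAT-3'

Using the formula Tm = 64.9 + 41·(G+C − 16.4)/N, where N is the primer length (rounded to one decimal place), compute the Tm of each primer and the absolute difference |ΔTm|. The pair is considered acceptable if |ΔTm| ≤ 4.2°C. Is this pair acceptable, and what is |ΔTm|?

Forward: G+C = 8, N = 22 → Tm = 64.9 + 41·(8 − 16.4)/22 = 49.2°C.
Reverse: G+C = 8, N = 22 → Tm = 64.9 + 41·(8 − 16.4)/22 = 49.2°C.
|ΔTm| = |49.2 − 49.2| = 0.0°C, ≤ 4.2°C.

|ΔTm| = 0.0°C; the pair is acceptable.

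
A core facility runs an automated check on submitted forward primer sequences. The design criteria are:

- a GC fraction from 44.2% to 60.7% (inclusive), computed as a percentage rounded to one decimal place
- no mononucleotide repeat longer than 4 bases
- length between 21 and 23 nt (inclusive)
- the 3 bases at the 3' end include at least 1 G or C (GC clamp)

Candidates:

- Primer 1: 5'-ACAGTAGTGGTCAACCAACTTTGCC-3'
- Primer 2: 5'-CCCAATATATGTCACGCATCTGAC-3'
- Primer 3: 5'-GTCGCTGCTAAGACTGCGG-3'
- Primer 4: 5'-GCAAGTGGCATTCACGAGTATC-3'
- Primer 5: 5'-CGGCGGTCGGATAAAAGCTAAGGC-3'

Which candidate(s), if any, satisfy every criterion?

Primer 4 only.

Primer 1 (25 nt, A=7 T=6 G=5 C=7): GC 12/25 = 48.0% ✓; longest run = 3 ✓; length 25, outside 21–23 ✗; 3' end GCC has 3 G/C ✓ — fails.
Primer 2 (24 nt, A=7 T=6 G=3 C=8): GC 11/24 = 45.8% ✓; longest run = 3 ✓; length 24, outside 21–23 ✗; 3' end GAC has 2 G/C ✓ — fails.
Primer 3 (19 nt, A=3 T=4 G=7 C=5): GC 12/19 = 63.2%, outside 44.2–60.7% ✗; longest run = 2 ✓; length 19, outside 21–23 ✗; 3' end CGG has 3 G/C ✓ — fails.
Primer 4 (22 nt, A=6 T=5 G=6 C=5): GC 11/22 = 50.0% ✓; longest run = 2 ✓; length 22 ✓; 3' end ATC has 1 G/C ✓ — passes.
Primer 5 (24 nt, A=7 T=3 G=9 C=5): GC 14/24 = 58.3% ✓; longest run = 4 ✓; length 24, outside 21–23 ✗; 3' end GGC has 3 G/C ✓ — fails.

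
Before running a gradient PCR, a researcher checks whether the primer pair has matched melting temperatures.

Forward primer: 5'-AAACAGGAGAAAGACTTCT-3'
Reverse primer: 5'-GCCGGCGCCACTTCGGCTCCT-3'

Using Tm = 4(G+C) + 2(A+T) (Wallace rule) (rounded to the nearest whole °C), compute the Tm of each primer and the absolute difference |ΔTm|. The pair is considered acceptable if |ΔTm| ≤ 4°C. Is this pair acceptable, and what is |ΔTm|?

Forward: A=9 T=3 G=4 C=3 → Tm = 2·12 + 4·7 = 52°C.
Reverse: A=1 T=4 G=6 C=10 → Tm = 2·5 + 4·16 = 74°C.
|ΔTm| = |52 − 74| = 22°C, > 4°C.

|ΔTm| = 22°C; the pair is not acceptable.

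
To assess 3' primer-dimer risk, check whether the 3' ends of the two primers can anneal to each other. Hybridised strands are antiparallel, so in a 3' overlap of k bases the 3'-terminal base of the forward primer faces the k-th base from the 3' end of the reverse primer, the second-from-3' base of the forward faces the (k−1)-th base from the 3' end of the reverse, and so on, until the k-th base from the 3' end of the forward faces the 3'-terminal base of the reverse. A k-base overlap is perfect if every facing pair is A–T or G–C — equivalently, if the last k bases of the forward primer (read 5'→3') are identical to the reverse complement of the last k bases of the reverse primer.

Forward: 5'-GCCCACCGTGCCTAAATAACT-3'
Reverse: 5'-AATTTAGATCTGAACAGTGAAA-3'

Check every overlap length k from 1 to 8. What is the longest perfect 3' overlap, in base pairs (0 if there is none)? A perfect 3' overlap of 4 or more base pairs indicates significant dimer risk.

Last 8 bases (5'→3') — forward …AAATAACT, reverse …CAGTGAAA.
Reverse complement of the reverse primer's last 8 bases: TTTCACTG; its first k bases are the reverse complement of the reverse primer's last k bases, so a perfect k-base overlap needs the forward primer's last k bases to equal them.
Comparing (forward last k vs required): k=1: T vs T ✓; k=2: CT vs TT ✗; k=3: ACT vs TTT ✗; k=4: AACT vs TTTC ✗; k=5: TAACT vs TTTCA ✗; k=6: ATAACT vs TTTCAC ✗; k=7: AATAACT vs TTTCACT ✗; k=8: AAATAACT vs TTTCACTG ✗.
Only k = 1 is perfect, so the longest perfect 3' overlap is 1.

Longest perfect overlap: 1 complementary base pair; below the dimer-risk threshold (threshold 4).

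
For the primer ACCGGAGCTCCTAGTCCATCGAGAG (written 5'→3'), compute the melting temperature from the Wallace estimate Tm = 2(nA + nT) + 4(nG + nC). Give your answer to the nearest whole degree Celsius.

80°C

Base counts: A=6, T=4, G=7, C=8 (length 25).
Tm = 2·(6+4) + 4·(7+8) = 2·10 + 4·15 = 20 + 60 = 80°C.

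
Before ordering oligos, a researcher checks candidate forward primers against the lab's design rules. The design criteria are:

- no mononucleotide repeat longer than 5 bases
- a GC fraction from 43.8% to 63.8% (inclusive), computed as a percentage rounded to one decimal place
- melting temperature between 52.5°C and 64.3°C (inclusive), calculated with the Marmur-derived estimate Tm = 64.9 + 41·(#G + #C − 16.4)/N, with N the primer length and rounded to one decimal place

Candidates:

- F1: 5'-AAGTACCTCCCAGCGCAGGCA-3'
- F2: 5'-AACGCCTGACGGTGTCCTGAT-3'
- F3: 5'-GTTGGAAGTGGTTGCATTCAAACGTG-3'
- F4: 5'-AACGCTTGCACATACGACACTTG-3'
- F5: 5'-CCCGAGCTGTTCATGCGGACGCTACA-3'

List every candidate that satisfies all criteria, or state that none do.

F1, F2, F3, F4 and F5.

F1 (21 nt, A=6 T=2 G=5 C=8): longest run = 3 ✓; GC 13/21 = 61.9% ✓; Tm = 64.9 + 41·(13 − 16.4)/21 = 58.3°C ✓ — passes.
F2 (21 nt, A=4 T=5 G=6 C=6): longest run = 2 ✓; GC 12/21 = 57.1% ✓; Tm = 64.9 + 41·(12 − 16.4)/21 = 56.3°C ✓ — passes.
F3 (26 nt, A=6 T=8 G=9 C=3): longest run = 3 ✓; GC 12/26 = 46.2% ✓; Tm = 64.9 + 41·(12 − 16.4)/26 = 58.0°C ✓ — passes.
F4 (23 nt, A=7 T=5 G=4 C=7): longest run = 2 ✓; GC 11/23 = 47.8% ✓; Tm = 64.9 + 41·(11 − 16.4)/23 = 55.3°C ✓ — passes.
F5 (26 nt, A=5 T=5 G=7 C=9): longest run = 3 ✓; GC 16/26 = 61.5% ✓; Tm = 64.9 + 41·(16 − 16.4)/26 = 64.3°C ✓ — passes.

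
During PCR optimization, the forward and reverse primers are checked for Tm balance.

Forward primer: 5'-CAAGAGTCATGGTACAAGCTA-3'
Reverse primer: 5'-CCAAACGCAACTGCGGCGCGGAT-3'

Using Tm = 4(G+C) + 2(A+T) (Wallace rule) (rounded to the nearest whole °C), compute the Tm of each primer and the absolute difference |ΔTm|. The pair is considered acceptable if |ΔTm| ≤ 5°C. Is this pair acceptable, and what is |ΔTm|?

Forward: A=8 T=4 G=5 C=4 → Tm = 2·12 + 4·9 = 60°C.
Reverse: A=6 T=2 G=7 C=8 → Tm = 2·8 + 4·15 = 76°C.
|ΔTm| = |60 − 76| = 16°C, > 5°C.

|ΔTm| = 16°C; the pair is not acceptable.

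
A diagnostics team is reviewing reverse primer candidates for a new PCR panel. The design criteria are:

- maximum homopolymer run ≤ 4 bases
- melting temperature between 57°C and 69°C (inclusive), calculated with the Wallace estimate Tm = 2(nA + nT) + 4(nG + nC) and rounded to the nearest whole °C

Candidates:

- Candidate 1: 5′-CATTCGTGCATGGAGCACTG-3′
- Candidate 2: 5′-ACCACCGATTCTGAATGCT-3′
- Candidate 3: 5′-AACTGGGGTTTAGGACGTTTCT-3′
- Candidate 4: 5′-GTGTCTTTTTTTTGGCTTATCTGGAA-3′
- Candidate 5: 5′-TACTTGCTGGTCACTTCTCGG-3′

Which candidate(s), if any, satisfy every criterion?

Candidate 1, Candidate 3 and Candidate 5.

Candidate 1 (20 nt, A=4 T=5 G=6 C=5): longest run = 2 ✓; Tm = 2·9 + 4·11 = 62°C ✓ — passes.
Candidate 2 (19 nt, A=5 T=5 G=3 C=6): longest run = 2 ✓; Tm = 2·10 + 4·9 = 56°C, outside 57–69°C ✗ — fails.
Candidate 3 (22 nt, A=4 T=8 G=7 C=3): longest run = 4 ✓; Tm = 2·12 + 4·10 = 64°C ✓ — passes.
Candidate 4 (26 nt, A=3 T=14 G=6 C=3): longest run = 8, exceeds 4 ✗; Tm = 2·17 + 4·9 = 70°C, outside 57–69°C ✗ — fails.
Candidate 5 (21 nt, A=2 T=8 G=5 C=6): longest run = 2 ✓; Tm = 2·10 + 4·11 = 64°C ✓ — passes.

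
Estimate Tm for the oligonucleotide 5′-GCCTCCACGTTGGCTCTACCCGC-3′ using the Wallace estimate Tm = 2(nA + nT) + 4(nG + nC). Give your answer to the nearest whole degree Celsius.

Base counts: A=2, T=5, G=5, C=11 (length 23).
Tm = 2·(2+5) + 4·(5+11) = 2·7 + 4·16 = 14 + 64 = 78°C.

78°C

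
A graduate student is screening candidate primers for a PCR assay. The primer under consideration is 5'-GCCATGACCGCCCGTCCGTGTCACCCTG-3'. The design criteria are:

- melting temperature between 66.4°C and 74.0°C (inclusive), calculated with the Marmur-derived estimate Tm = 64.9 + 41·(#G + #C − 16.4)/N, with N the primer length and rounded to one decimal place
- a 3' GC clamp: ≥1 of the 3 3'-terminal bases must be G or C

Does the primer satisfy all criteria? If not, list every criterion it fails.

Meets all criteria.

Base counts: A=3, T=5, G=7, C=13 (length 28).
Tm: Tm = 64.9 + 41·(20 − 16.4)/28 = 70.2°C ✓
GC clamp: 3' end CTG has 2 G/C ✓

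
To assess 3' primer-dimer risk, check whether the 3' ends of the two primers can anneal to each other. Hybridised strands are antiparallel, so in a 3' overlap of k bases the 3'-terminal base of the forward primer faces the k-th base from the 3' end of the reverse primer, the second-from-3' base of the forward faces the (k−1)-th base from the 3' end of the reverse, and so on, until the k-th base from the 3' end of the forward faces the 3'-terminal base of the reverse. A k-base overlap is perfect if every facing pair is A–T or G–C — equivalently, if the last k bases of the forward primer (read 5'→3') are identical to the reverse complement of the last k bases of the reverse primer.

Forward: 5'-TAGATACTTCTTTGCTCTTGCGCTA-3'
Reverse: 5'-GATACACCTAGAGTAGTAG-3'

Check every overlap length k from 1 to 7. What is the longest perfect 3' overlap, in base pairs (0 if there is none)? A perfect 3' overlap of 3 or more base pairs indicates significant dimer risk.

Last 7 bases (5'→3') — forward …TGCGCTA, reverse …GTAGTAG.
Reverse complement of the reverse primer's last 7 bases: CTACTAC; its first k bases are the reverse complement of the reverse primer's last k bases, so a perfect k-base overlap needs the forward primer's last k bases to equal them.
Comparing (forward last k vs required): k=1: A vs C ✗; k=2: TA vs CT ✗; k=3: CTA vs CTA ✓; k=4: GCTA vs CTAC ✗; k=5: CGCTA vs CTACT ✗; k=6: GCGCTA vs CTACTA ✗; k=7: TGCGCTA vs CTACTAC ✗.
Only k = 3 is perfect, so the longest perfect 3' overlap is 3.

Longest perfect overlap: 3 complementary base pairs; significant dimer risk (threshold 3).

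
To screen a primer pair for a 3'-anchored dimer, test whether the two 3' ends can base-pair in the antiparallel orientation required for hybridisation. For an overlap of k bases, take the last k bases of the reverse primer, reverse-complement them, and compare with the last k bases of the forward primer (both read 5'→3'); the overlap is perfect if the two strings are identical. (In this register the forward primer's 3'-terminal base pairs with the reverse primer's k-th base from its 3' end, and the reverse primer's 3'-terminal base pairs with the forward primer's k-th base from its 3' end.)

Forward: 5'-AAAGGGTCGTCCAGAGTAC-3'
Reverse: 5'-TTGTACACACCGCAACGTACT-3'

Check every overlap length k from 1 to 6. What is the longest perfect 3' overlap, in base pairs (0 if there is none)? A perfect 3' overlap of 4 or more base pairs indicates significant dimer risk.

Last 6 bases (5'→3') — forward …GAGTAC, reverse …CGTACT.
Reverse complement of the reverse primer's last 6 bases: AGTACG; its first k bases are the reverse complement of the reverse primer's last k bases, so a perfect k-base overlap needs the forward primer's last k bases to equal them.
Comparing (forward last k vs required): k=1: C vs A ✗; k=2: AC vs AG ✗; k=3: TAC vs AGT ✗; k=4: GTAC vs AGTA ✗; k=5: AGTAC vs AGTAC ✓; k=6: GAGTAC vs AGTACG ✗.
Only k = 5 is perfect, so the longest perfect 3' overlap is 5.

Longest perfect overlap: 5 complementary base pairs; significant dimer risk (threshold 4).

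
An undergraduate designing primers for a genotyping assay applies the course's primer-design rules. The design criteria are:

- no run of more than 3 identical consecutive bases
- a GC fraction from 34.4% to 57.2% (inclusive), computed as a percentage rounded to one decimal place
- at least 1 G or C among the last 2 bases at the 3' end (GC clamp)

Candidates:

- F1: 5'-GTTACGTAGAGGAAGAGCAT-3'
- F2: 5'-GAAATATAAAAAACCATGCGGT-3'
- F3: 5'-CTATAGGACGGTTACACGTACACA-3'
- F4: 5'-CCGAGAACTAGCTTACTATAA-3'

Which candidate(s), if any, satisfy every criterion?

F1 (20 nt, A=7 T=4 G=7 C=2): longest run = 2 ✓; GC 9/20 = 45.0% ✓; 3' end AT has 0 G/C, need ≥1 ✗ — fails.
F2 (22 nt, A=11 T=4 G=4 C=3): longest run = 6, exceeds 3 ✗; GC 7/22 = 31.8%, outside 34.4–57.2% ✗; 3' end GT has 1 G/C ✓ — fails.
F3 (24 nt, A=8 T=5 G=5 C=6): longest run = 2 ✓; GC 11/24 = 45.8% ✓; 3' end CA has 1 G/C ✓ — passes.
F4 (21 nt, A=8 T=5 G=3 C=5): longest run = 2 ✓; GC 8/21 = 38.1% ✓; 3' end AA has 0 G/C, need ≥1 ✗ — fails.

F3 only.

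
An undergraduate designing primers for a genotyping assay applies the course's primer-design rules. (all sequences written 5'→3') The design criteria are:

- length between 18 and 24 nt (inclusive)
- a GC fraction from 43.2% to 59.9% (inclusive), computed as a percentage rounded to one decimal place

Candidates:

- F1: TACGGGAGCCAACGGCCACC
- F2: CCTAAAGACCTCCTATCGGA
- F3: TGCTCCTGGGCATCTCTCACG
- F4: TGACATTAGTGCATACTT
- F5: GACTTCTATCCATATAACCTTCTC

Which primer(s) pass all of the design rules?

F1 (20 nt, A=5 T=1 G=6 C=8): length 20 ✓; GC 14/20 = 70.0%, outside 43.2–59.9% ✗ — fails.
F2 (20 nt, A=6 T=4 G=3 C=7): length 20 ✓; GC 10/20 = 50.0% ✓ — passes.
F3 (21 nt, A=2 T=6 G=5 C=8): length 21 ✓; GC 13/21 = 61.9%, outside 43.2–59.9% ✗ — fails.
F4 (18 nt, A=5 T=7 G=3 C=3): length 18 ✓; GC 6/18 = 33.3%, outside 43.2–59.9% ✗ — fails.
F5 (24 nt, A=6 T=9 G=1 C=8): length 24 ✓; GC 9/24 = 37.5%, outside 43.2–59.9% ✗ — fails.

F2 only.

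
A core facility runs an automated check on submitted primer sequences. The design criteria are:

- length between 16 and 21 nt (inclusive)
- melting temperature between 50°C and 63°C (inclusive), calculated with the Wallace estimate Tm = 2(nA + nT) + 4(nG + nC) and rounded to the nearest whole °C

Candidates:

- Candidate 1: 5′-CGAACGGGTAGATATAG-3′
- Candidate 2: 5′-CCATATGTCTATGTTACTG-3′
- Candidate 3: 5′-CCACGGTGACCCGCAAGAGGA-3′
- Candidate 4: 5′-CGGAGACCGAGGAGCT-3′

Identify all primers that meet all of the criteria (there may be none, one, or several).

Candidate 1, Candidate 2 and Candidate 4.

Candidate 1 (17 nt, A=6 T=3 G=6 C=2): length 17 ✓; Tm = 2·9 + 4·8 = 50°C ✓ — passes.
Candidate 2 (19 nt, A=4 T=8 G=3 C=4): length 19 ✓; Tm = 2·12 + 4·7 = 52°C ✓ — passes.
Candidate 3 (21 nt, A=6 T=1 G=7 C=7): length 21 ✓; Tm = 2·7 + 4·14 = 70°C, outside 50–63°C ✗ — fails.
Candidate 4 (16 nt, A=4 T=1 G=7 C=4): length 16 ✓; Tm = 2·5 + 4·11 = 54°C ✓ — passes.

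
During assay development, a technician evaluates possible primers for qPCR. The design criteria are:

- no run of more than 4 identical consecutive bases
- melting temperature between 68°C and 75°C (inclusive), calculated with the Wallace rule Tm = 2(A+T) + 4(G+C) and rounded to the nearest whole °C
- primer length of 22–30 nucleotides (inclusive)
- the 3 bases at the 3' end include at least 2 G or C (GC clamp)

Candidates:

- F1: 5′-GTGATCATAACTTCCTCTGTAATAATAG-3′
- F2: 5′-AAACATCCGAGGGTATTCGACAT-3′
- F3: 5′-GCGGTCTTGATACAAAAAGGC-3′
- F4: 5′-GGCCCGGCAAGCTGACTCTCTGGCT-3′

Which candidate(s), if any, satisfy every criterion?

None of the candidates satisfy all criteria.

F1 (28 nt, A=9 T=10 G=4 C=5): longest run = 2 ✓; Tm = 2·19 + 4·9 = 74°C ✓; length 28 ✓; 3' end TAG has 1 G/C, need ≥2 ✗ — fails.
F2 (23 nt, A=8 T=5 G=5 C=5): longest run = 3 ✓; Tm = 2·13 + 4·10 = 66°C, outside 68–75°C ✗; length 23 ✓; 3' end CAT has 1 G/C, need ≥2 ✗ — fails.
F3 (21 nt, A=7 T=4 G=6 C=4): longest run = 5, exceeds 4 ✗; Tm = 2·11 + 4·10 = 62°C, outside 68–75°C ✗; length 21, outside 22–30 ✗; 3' end GGC has 3 G/C ✓ — fails.
F4 (25 nt, A=3 T=5 G=8 C=9): longest run = 3 ✓; Tm = 2·8 + 4·17 = 84°C, outside 68–75°C ✗; length 25 ✓; 3' end GCT has 2 G/C ✓ — fails.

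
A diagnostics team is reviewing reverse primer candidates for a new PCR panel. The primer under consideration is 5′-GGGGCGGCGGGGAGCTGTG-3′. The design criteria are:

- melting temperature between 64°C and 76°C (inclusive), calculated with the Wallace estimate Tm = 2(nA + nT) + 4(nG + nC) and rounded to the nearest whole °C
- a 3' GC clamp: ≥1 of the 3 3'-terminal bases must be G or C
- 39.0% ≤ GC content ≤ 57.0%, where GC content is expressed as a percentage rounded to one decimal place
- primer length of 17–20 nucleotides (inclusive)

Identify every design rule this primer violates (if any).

Fails: GC content.

Base counts: A=1, T=2, G=13, C=3 (length 19).
Tm: Tm = 2·3 + 4·16 = 70°C ✓
GC clamp: 3' end GTG has 2 G/C ✓
GC content: GC 16/19 = 84.2%, outside 39.0–57.0% ✗
length: length 19 ✓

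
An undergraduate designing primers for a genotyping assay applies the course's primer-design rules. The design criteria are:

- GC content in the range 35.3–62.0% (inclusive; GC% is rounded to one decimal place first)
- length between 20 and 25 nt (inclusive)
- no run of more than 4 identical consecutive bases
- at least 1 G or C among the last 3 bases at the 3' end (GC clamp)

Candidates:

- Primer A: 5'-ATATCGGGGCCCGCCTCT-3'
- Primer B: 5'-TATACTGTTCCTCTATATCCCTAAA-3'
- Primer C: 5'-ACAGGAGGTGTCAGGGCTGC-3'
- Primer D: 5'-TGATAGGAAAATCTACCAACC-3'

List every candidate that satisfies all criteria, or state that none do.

Primer D only.

Primer A (18 nt, A=2 T=4 G=5 C=7): GC 12/18 = 66.7%, outside 35.3–62.0% ✗; length 18, outside 20–25 ✗; longest run = 4 ✓; 3' end TCT has 1 G/C ✓ — fails.
Primer B (25 nt, A=7 T=10 G=1 C=7): GC 8/25 = 32.0%, outside 35.3–62.0% ✗; length 25 ✓; longest run = 3 ✓; 3' end AAA has 0 G/C, need ≥1 ✗ — fails.
Primer C (20 nt, A=4 T=3 G=9 C=4): GC 13/20 = 65.0%, outside 35.3–62.0% ✗; length 20 ✓; longest run = 3 ✓; 3' end TGC has 2 G/C ✓ — fails.
Primer D (21 nt, A=9 T=4 G=3 C=5): GC 8/21 = 38.1% ✓; length 21 ✓; longest run = 4 ✓; 3' end ACC has 2 G/C ✓ — passes.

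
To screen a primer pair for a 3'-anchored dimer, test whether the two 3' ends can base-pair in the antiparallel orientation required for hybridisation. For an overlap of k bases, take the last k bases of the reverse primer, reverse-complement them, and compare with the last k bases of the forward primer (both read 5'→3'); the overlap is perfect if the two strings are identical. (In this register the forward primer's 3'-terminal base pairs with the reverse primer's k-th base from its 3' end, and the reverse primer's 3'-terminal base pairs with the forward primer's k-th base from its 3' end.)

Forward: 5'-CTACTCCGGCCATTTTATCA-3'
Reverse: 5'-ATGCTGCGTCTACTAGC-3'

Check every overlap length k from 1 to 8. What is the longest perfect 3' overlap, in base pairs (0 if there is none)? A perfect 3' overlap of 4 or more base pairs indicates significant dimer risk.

Longest perfect overlap: 0 complementary base pairs; below the dimer-risk threshold (threshold 4).

Last 8 bases (5'→3') — forward …TTTTATCA, reverse …CTACTAGC.
Reverse complement of the reverse primer's last 8 bases: GCTAGTAG; its first k bases are the reverse complement of the reverse primer's last k bases, so a perfect k-base overlap needs the forward primer's last k bases to equal them.
Comparing (forward last k vs required): k=1: A vs G ✗; k=2: CA vs GC ✗; k=3: TCA vs GCT ✗; k=4: ATCA vs GCTA ✗; k=5: TATCA vs GCTAG ✗; k=6: TTATCA vs GCTAGT ✗; k=7: TTTATCA vs GCTAGTA ✗; k=8: TTTTATCA vs GCTAGTAG ✗.
No overlap length from 1 to 8 is perfect, so the longest perfect 3' overlap is 0.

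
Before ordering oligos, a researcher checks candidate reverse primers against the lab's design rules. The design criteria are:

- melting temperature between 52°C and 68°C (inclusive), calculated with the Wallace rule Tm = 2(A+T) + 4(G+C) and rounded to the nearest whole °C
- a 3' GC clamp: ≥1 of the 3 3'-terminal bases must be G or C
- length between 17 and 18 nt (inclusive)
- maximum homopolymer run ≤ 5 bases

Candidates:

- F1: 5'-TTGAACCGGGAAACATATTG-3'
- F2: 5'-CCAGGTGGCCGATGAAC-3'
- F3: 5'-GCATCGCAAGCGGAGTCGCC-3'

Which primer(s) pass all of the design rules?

F1 (20 nt, A=7 T=5 G=5 C=3): Tm = 2·12 + 4·8 = 56°C ✓; 3' end TTG has 1 G/C ✓; length 20, outside 17–18 ✗; longest run = 3 ✓ — fails.
F2 (17 nt, A=4 T=2 G=6 C=5): Tm = 2·6 + 4·11 = 56°C ✓; 3' end AAC has 1 G/C ✓; length 17 ✓; longest run = 2 ✓ — passes.
F3 (20 nt, A=4 T=2 G=7 C=7): Tm = 2·6 + 4·14 = 68°C ✓; 3' end GCC has 3 G/C ✓; length 20, outside 17–18 ✗; longest run = 2 ✓ — fails.

F2 only.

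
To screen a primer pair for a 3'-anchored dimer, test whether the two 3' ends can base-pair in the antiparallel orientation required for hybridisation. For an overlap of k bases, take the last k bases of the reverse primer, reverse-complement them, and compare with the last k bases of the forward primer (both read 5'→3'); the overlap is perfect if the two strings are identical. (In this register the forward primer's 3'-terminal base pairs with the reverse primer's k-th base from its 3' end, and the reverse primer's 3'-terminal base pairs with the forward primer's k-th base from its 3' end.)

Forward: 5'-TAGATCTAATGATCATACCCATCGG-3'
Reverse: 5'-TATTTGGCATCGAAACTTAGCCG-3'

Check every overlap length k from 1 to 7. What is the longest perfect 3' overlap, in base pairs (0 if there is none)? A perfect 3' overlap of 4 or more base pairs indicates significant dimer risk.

Longest perfect overlap: 3 complementary base pairs; below the dimer-risk threshold (threshold 4).

Last 7 bases (5'→3') — forward …CCATCGG, reverse …TTAGCCG.
Reverse complement of the reverse primer's last 7 bases: CGGCTAA; its first k bases are the reverse complement of the reverse primer's last k bases, so a perfect k-base overlap needs the forward primer's last k bases to equal them.
Comparing (forward last k vs required): k=1: G vs C ✗; k=2: GG vs CG ✗; k=3: CGG vs CGG ✓; k=4: TCGG vs CGGC ✗; k=5: ATCGG vs CGGCT ✗; k=6: CATCGG vs CGGCTA ✗; k=7: CCATCGG vs CGGCTAA ✗.
Only k = 3 is perfect, so the longest perfect 3' overlap is 3.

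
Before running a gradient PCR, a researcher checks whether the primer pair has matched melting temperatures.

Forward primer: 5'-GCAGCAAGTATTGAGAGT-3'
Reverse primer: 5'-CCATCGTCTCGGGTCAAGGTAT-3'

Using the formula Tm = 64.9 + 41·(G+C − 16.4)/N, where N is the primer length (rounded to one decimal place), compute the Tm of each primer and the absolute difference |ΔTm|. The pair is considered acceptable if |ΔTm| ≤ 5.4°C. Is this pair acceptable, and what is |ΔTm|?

|ΔTm| = 10.9°C; the pair is not acceptable.

Forward: G+C = 8, N = 18 → Tm = 64.9 + 41·(8 − 16.4)/18 = 45.8°C.
Reverse: G+C = 12, N = 22 → Tm = 64.9 + 41·(12 − 16.4)/22 = 56.7°C.
|ΔTm| = |45.8 − 56.7| = 10.9°C, > 5.4°C.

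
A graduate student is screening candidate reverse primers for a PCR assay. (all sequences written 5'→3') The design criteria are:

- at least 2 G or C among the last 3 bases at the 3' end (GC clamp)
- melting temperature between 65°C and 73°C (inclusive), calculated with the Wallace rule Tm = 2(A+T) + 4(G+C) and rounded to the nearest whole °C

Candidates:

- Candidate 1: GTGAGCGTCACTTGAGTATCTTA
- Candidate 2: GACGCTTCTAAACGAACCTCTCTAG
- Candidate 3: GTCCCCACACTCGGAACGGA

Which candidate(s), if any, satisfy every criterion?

Candidate 3 only.

Candidate 1 (23 nt, A=5 T=8 G=6 C=4): 3' end TTA has 0 G/C, need ≥2 ✗; Tm = 2·13 + 4·10 = 66°C ✓ — fails.
Candidate 2 (25 nt, A=7 T=6 G=4 C=8): 3' end TAG has 1 G/C, need ≥2 ✗; Tm = 2·13 + 4·12 = 74°C, outside 65–73°C ✗ — fails.
Candidate 3 (20 nt, A=5 T=2 G=5 C=8): 3' end GGA has 2 G/C ✓; Tm = 2·7 + 4·13 = 66°C ✓ — passes.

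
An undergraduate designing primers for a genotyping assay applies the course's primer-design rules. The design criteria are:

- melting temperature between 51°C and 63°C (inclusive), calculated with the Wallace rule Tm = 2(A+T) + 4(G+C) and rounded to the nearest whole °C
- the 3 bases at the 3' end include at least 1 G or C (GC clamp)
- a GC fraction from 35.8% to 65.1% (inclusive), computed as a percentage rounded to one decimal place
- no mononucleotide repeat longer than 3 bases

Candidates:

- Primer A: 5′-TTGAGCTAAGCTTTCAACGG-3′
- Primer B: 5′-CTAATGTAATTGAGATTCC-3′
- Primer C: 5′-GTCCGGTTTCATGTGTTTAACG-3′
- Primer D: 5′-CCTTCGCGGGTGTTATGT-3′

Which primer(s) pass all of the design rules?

Primer A (20 nt, A=5 T=6 G=5 C=4): Tm = 2·11 + 4·9 = 58°C ✓; 3' end CGG has 3 G/C ✓; GC 9/20 = 45.0% ✓; longest run = 3 ✓ — passes.
Primer B (19 nt, A=6 T=7 G=3 C=3): Tm = 2·13 + 4·6 = 50°C, outside 51–63°C ✗; 3' end TCC has 2 G/C ✓; GC 6/19 = 31.6%, outside 35.8–65.1% ✗; longest run = 2 ✓ — fails.
Primer C (22 nt, A=3 T=9 G=6 C=4): Tm = 2·12 + 4·10 = 64°C, outside 51–63°C ✗; 3' end ACG has 2 G/C ✓; GC 10/22 = 45.5% ✓; longest run = 3 ✓ — fails.
Primer D (18 nt, A=1 T=7 G=6 C=4): Tm = 2·8 + 4·10 = 56°C ✓; 3' end TGT has 1 G/C ✓; GC 10/18 = 55.6% ✓; longest run = 3 ✓ — passes.

Primer A and Primer D.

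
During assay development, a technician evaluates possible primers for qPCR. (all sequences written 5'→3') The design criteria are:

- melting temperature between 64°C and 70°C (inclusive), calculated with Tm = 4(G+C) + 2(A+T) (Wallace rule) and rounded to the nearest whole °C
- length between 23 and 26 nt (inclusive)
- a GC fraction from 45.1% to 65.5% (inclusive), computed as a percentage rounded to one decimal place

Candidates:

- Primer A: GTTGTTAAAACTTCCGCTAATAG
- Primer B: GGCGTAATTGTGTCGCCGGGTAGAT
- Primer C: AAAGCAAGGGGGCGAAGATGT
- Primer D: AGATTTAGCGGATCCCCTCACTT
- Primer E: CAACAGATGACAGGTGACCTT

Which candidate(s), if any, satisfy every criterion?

Primer A (23 nt, A=7 T=8 G=4 C=4): Tm = 2·15 + 4·8 = 62°C, outside 64–70°C ✗; length 23 ✓; GC 8/23 = 34.8%, outside 45.1–65.5% ✗ — fails.
Primer B (25 nt, A=4 T=7 G=10 C=4): Tm = 2·11 + 4·14 = 78°C, outside 64–70°C ✗; length 25 ✓; GC 14/25 = 56.0% ✓ — fails.
Primer C (21 nt, A=8 T=2 G=9 C=2): Tm = 2·10 + 4·11 = 64°C ✓; length 21, outside 23–26 ✗; GC 11/21 = 52.4% ✓ — fails.
Primer D (23 nt, A=5 T=7 G=4 C=7): Tm = 2·12 + 4·11 = 68°C ✓; length 23 ✓; GC 11/23 = 47.8% ✓ — passes.
Primer E (21 nt, A=7 T=4 G=5 C=5): Tm = 2·11 + 4·10 = 62°C, outside 64–70°C ✗; length 21, outside 23–26 ✗; GC 10/21 = 47.6% ✓ — fails.

Primer D only.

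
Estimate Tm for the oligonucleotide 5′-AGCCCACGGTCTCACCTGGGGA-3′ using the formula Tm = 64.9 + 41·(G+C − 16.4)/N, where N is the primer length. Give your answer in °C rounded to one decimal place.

62.3°C

Base counts: A=4, T=3, G=7, C=8; G+C = 15, N = 22.
Tm = 64.9 + 41·(15 − 16.4)/22 = 64.9 + -57.40/22 = 62.3°C.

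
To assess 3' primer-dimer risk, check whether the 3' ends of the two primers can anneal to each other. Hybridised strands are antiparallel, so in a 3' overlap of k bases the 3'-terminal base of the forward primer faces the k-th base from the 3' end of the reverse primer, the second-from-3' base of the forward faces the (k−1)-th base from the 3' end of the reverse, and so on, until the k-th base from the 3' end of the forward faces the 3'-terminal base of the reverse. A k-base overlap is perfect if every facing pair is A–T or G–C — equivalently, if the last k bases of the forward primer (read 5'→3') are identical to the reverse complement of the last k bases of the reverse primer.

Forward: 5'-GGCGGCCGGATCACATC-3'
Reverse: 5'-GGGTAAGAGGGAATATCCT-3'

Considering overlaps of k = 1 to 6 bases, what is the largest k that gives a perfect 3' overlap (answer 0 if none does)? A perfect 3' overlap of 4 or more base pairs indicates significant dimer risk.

Last 6 bases (5'→3') — forward …CACATC, reverse …TATCCT.
Reverse complement of the reverse primer's last 6 bases: AGGATA; its first k bases are the reverse complement of the reverse primer's last k bases, so a perfect k-base overlap needs the forward primer's last k bases to equal them.
Comparing (forward last k vs required): k=1: C vs A ✗; k=2: TC vs AG ✗; k=3: ATC vs AGG ✗; k=4: CATC vs AGGA ✗; k=5: ACATC vs AGGAT ✗; k=6: CACATC vs AGGATA ✗.
No overlap length from 1 to 6 is perfect, so the longest perfect 3' overlap is 0.

Longest perfect overlap: 0 complementary base pairs; below the dimer-risk threshold (threshold 4).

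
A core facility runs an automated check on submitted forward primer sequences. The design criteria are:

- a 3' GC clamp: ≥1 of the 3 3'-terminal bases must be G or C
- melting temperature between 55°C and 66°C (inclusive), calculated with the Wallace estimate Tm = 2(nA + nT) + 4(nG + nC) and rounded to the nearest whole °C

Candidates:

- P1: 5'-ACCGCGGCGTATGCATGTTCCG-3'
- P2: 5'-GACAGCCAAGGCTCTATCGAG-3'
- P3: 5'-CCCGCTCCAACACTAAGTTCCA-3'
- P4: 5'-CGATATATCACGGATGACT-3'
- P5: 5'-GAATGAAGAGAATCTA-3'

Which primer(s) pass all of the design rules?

P2 only.

P1 (22 nt, A=3 T=5 G=7 C=7): 3' end CCG has 3 G/C ✓; Tm = 2·8 + 4·14 = 72°C, outside 55–66°C ✗ — fails.
P2 (21 nt, A=6 T=3 G=6 C=6): 3' end GAG has 2 G/C ✓; Tm = 2·9 + 4·12 = 66°C ✓ — passes.
P3 (22 nt, A=6 T=4 G=2 C=10): 3' end CCA has 2 G/C ✓; Tm = 2·10 + 4·12 = 68°C, outside 55–66°C ✗ — fails.
P4 (19 nt, A=6 T=5 G=4 C=4): 3' end ACT has 1 G/C ✓; Tm = 2·11 + 4·8 = 54°C, outside 55–66°C ✗ — fails.
P5 (16 nt, A=8 T=3 G=4 C=1): 3' end CTA has 1 G/C ✓; Tm = 2·11 + 4·5 = 42°C, outside 55–66°C ✗ — fails.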